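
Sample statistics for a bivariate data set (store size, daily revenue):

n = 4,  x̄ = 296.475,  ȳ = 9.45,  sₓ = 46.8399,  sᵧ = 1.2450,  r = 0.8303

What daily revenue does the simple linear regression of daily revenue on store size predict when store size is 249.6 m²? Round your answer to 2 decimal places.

8.42

b = r · sᵧ/sₓ = 0.8303 · 1.245/46.8399 = 0.022069
a = ȳ − b·x̄ = 9.45 − 0.022069·296.475 = 2.907006
ŷ(249.6) = a + b·249.6 = 2.907006 + 0.022069·249.6 = 8.415502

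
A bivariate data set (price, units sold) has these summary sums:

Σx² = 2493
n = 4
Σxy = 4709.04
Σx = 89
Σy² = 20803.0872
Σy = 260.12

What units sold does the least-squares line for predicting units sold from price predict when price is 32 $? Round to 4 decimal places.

44.5197

Sxx = Σx² − (Σx)²/n = 2493 − 1980.25 = 512.75
Sxy = Σxy − (Σx)(Σy)/n = 4709.04 − 5787.67 = -1078.63
b = Sxy/Sxx = -1078.63/512.75 = -2.103618
a = ȳ − b·x̄ = 65.03 − (-2.103618)·22.25 = 111.835495
ŷ(32) = a + b·32 = 111.835495 + (-2.103618)·32 = 44.519727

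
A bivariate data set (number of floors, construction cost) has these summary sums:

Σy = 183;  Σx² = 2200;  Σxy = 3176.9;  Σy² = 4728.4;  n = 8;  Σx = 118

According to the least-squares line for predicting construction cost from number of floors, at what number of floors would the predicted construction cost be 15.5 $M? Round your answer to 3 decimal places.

Sxx = Σx² − (Σx)²/n = 2200 − 1740.5 = 459.5
Sxy = Σxy − (Σx)(Σy)/n = 3176.9 − 2699.25 = 477.65
b = Sxy/Sxx = 477.65/459.5 = 1.039499
a = ȳ − b·x̄ = 22.875 − 1.039499·14.75 = 7.542383
Set a + b·x = 15.5: x = (15.5 − 7.542383) / 1.039499 = 7.655239

7.655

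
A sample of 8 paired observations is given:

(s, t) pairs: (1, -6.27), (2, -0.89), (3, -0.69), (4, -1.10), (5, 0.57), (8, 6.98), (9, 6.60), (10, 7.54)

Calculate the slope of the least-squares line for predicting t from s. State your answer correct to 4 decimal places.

n = 8, Σx = 42, Σy = 12.74, Σxy = 178.97, Σx² = 300
Sxx = Σx² − (Σx)²/n = 300 − 220.5 = 79.5
Sxy = Σxy − (Σx)(Σy)/n = 178.97 − 66.885 = 112.085
b = Sxy/Sxx = 112.085/79.5 = 1.409874

1.4099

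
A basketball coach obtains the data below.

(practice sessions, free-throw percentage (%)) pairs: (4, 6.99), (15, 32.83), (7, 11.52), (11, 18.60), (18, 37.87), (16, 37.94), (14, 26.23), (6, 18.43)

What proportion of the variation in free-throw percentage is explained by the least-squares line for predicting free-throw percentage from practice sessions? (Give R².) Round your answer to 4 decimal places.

n = 8, Σx = 91, Σy = 190.41, Σxy = 2572.15, Σx² = 1223, Σy² = 5506.5977
Sxx = Σx² − (Σx)²/n = 1223 − 1035.125 = 187.875
Sxy = Σxy − (Σx)(Σy)/n = 2572.15 − 2165.91375 = 406.23625
Syy = Σy² − (Σy)²/n = 5506.5977 − 4531.996012 = 974.601688
R² = Sxy²/(Sxx·Syy) = (406.23625)²/(187.875·974.601688) = 0.901283

0.9013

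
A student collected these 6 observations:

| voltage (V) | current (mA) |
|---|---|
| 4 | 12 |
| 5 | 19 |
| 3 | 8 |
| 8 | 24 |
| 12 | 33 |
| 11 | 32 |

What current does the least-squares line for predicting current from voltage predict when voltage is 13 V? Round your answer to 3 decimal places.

36.953

n = 6, Σx = 43, Σy = 128, Σxy = 1107, Σx² = 379
Sxx = Σx² − (Σx)²/n = 379 − 308.166667 = 70.833333
Sxy = Σxy − (Σx)(Σy)/n = 1107 − 917.333333 = 189.666667
b = Sxy/Sxx = 189.666667/70.833333 = 2.677647
a = ȳ − b·x̄ = 21.333333 − 2.677647·7.166667 = 2.143529
ŷ(13) = a + b·13 = 2.143529 + 2.677647·13 = 36.952941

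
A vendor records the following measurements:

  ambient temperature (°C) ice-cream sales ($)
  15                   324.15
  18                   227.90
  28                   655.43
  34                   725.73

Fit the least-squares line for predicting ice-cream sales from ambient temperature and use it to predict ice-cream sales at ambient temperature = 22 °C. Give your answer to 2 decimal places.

n = 4, Σx = 95, Σy = 1933.21, Σxy = 51991.31, Σx² = 2489
Sxx = Σx² − (Σx)²/n = 2489 − 2256.25 = 232.75
Sxy = Σxy − (Σx)(Σy)/n = 51991.31 − 45913.7375 = 6077.5725
b = Sxy/Sxx = 6077.5725/232.75 = 26.112019
a = ȳ − b·x̄ = 483.3025 − 26.112019·23.75 = -136.857959
ŷ(22) = a + b·22 = -136.857959 + 26.112019·22 = 437.606466

437.61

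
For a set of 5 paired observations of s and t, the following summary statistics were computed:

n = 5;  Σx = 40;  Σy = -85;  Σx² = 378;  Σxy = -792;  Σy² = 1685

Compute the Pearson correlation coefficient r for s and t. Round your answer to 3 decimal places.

Sxx = Σx² − (Σx)²/n = 378 − 320 = 58
Sxy = Σxy − (Σx)(Σy)/n = -792 − (-680) = -112
Syy = Σy² − (Σy)²/n = 1685 − 1445 = 240
r = Sxy/√(Sxx·Syy) = -112/√(13920) = -112/117.983050 = -0.949289

-0.949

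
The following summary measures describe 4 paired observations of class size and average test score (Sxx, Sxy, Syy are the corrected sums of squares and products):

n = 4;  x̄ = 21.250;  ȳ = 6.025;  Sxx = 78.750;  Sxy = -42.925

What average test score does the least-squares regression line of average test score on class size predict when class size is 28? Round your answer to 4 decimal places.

2.3457

b = Sxy/Sxx = -42.925/78.75 = -0.545079
a = ȳ − b·x̄ = 6.025 − (-0.545079)·21.25 = 17.607937
ŷ(28) = a + b·28 = 17.607937 + (-0.545079)·28 = 2.345714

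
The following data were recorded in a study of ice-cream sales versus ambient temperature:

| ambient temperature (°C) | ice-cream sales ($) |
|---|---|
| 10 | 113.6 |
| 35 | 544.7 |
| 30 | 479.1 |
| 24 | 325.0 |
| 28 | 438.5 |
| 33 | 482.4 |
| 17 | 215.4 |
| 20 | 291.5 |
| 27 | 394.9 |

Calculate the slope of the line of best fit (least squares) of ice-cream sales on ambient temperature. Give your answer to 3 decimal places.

n = 9, Σx = 224, Σy = 3285.1, Σxy = 90724.8, Σx² = 6092
Sxx = Σx² − (Σx)²/n = 6092 − 5575.111111 = 516.888889
Sxy = Σxy − (Σx)(Σy)/n = 90724.8 − 81762.488889 = 8962.311111
b = Sxy/Sxx = 8962.311111/516.888889 = 17.338951

17.339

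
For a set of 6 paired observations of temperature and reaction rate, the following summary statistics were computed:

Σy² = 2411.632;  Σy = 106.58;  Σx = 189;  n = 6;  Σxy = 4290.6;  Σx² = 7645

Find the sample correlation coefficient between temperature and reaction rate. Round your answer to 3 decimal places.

Sxx = Σx² − (Σx)²/n = 7645 − 5953.5 = 1691.5
Sxy = Σxy − (Σx)(Σy)/n = 4290.6 − 3357.27 = 933.33
Syy = Σy² − (Σy)²/n = 2411.632 − 1893.216067 = 518.415933
r = Sxy/√(Sxx·Syy) = 933.33/√(876900.551233) = 933.33/936.429683 = 0.996690

0.997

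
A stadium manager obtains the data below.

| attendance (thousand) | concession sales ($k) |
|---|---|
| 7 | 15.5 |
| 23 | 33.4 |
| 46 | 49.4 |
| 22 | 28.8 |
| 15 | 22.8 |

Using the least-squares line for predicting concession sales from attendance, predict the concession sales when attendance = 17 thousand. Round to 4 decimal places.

25.1202

n = 5, Σx = 113, Σy = 149.9, Σxy = 4124.7, Σx² = 3403
Sxx = Σx² − (Σx)²/n = 3403 − 2553.8 = 849.2
Sxy = Σxy − (Σx)(Σy)/n = 4124.7 − 3387.74 = 736.96
b = Sxy/Sxx = 736.96/849.2 = 0.867829
a = ȳ − b·x̄ = 29.98 − 0.867829·22.6 = 10.367075
ŷ(17) = a + b·17 = 10.367075 + 0.867829·17 = 25.120160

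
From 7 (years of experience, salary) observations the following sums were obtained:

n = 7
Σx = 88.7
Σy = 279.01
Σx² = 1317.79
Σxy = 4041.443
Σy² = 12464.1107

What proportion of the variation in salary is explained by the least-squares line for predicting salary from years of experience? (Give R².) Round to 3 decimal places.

Sxx = Σx² − (Σx)²/n = 1317.79 − 1123.955714 = 193.834286
Sxy = Σxy − (Σx)(Σy)/n = 4041.443 − 3535.455286 = 505.987714
Syy = Σy² − (Σy)²/n = 12464.1107 − 11120.940014 = 1343.170686
R² = Sxy²/(Sxx·Syy) = (505.987714)²/(193.834286·1343.170686) = 0.983373

0.983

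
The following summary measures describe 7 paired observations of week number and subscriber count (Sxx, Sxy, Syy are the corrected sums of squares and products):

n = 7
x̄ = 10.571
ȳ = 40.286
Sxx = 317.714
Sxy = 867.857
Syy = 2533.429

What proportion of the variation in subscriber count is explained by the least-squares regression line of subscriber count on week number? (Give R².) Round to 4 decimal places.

0.9357

R² = Sxy²/(Sxx·Syy) = (867.857)²/(317.714·2533.429) = 0.935732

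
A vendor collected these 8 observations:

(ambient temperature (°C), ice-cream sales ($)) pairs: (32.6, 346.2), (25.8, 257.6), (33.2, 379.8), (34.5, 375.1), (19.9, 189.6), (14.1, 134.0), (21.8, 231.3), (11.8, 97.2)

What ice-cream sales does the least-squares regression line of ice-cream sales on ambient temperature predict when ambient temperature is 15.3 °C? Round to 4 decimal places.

141.6777

n = 8, Σx = 193.7, Σy = 2010.8, Σxy = 55334.25, Σx² = 5230.19
Sxx = Σx² − (Σx)²/n = 5230.19 − 4689.96125 = 540.22875
Sxy = Σxy − (Σx)(Σy)/n = 55334.25 − 48686.495 = 6647.755
b = Sxy/Sxx = 6647.755/540.22875 = 12.305445
a = ȳ − b·x̄ = 251.35 − 12.305445·24.2125 = -46.595579
ŷ(15.3) = a + b·15.3 = -46.595579 + 12.305445·15.3 = 141.677724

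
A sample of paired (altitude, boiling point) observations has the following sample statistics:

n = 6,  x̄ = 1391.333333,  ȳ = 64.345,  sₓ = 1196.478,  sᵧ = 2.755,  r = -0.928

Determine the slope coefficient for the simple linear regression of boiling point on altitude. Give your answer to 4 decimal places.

b = r · sᵧ/sₓ = -0.928 · 2.755/1196.478 = -0.002137

-0.0021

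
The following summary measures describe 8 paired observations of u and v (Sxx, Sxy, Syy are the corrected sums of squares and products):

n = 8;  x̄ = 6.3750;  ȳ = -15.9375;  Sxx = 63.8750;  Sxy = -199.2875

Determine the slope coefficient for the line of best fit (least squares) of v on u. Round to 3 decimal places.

-3.120

b = Sxy/Sxx = -199.2875/63.875 = -3.119961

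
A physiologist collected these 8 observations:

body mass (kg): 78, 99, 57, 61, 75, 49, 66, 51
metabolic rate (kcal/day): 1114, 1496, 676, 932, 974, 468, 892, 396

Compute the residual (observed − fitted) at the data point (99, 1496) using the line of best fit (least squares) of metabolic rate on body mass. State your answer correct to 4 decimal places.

n = 8, Σx = 536, Σy = 6948, Σxy = 505430, Σx² = 37838
Sxx = Σx² − (Σx)²/n = 37838 − 35912 = 1926
Sxy = Σxy − (Σx)(Σy)/n = 505430 − 465516 = 39914
b = Sxy/Sxx = 39914/1926 = 20.723780
a = ȳ − b·x̄ = 868.5 − 20.723780·67 = -519.993250
ŷ(99) = -519.993250 + 20.723780·99 = 1531.660955
residual = y − ŷ = 1496 − 1531.660955 = -35.660955

-35.6610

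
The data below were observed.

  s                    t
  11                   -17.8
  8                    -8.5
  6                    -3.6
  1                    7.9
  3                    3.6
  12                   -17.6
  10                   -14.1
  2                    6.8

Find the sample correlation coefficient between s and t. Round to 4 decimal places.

n = 8, Σx = 53, Σy = -43.3, Σxy = -605.3, Σx² = 479, Σy² = 1032.23
Sxx = Σx² − (Σx)²/n = 479 − 351.125 = 127.875
Sxy = Σxy − (Σx)(Σy)/n = -605.3 − (-286.8625) = -318.4375
Syy = Σy² − (Σy)²/n = 1032.23 − 234.36125 = 797.86875
r = Sxy/√(Sxx·Syy) = -318.4375/√(102027.466406) = -318.4375/319.417386 = -0.996932

-0.9969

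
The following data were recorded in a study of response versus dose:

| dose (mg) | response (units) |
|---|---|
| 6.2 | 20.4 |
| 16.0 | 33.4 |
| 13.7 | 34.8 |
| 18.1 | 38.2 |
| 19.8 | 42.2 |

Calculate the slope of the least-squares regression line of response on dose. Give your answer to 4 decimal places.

1.5128

n = 5, Σx = 73.8, Σy = 169, Σxy = 2664.62, Σx² = 1201.78
Sxx = Σx² − (Σx)²/n = 1201.78 − 1089.288 = 112.492
Sxy = Σxy − (Σx)(Σy)/n = 2664.62 − 2494.44 = 170.18
b = Sxy/Sxx = 170.18/112.492 = 1.512819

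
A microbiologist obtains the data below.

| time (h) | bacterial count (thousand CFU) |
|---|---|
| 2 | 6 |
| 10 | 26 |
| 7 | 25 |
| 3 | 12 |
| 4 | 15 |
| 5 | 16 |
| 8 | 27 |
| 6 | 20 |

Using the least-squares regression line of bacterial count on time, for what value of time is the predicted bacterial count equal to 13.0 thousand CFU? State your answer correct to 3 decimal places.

n = 8, Σx = 45, Σy = 147, Σxy = 959, Σx² = 303
Sxx = Σx² − (Σx)²/n = 303 − 253.125 = 49.875
Sxy = Σxy − (Σx)(Σy)/n = 959 − 826.875 = 132.125
b = Sxy/Sxx = 132.125/49.875 = 2.649123
a = ȳ − b·x̄ = 18.375 − 2.649123·5.625 = 3.473684
Set a + b·x = 13.0: x = (13.0 − 3.473684) / 2.649123 = 3.596026

3.596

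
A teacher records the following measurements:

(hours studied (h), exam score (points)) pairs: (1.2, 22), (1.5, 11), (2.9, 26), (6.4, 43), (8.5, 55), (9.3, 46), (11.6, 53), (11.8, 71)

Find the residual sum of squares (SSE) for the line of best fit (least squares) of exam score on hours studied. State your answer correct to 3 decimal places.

317.317

n = 8, Σx = 53.2, Σy = 327, Σxy = 2741.4, Σx² = 485.6, Σy² = 16121
Sxx = Σx² − (Σx)²/n = 485.6 − 353.78 = 131.82
Sxy = Σxy − (Σx)(Σy)/n = 2741.4 − 2174.55 = 566.85
Syy = Σy² − (Σy)²/n = 16121 − 13366.125 = 2754.875
b = Sxy/Sxx = 566.85/131.82 = 4.300182
SSE = Syy − b·Sxy = 2754.875 − 4.300182·566.85 = 317.316796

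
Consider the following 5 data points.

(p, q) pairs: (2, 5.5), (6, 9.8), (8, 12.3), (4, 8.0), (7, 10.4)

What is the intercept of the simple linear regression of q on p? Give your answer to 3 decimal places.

n = 5, Σx = 27, Σy = 46, Σxy = 273, Σx² = 169
Sxx = Σx² − (Σx)²/n = 169 − 145.8 = 23.2
Sxy = Σxy − (Σx)(Σy)/n = 273 − 248.4 = 24.6
b = Sxy/Sxx = 24.6/23.2 = 1.060345
a = ȳ − b·x̄ = 9.2 − 1.060345·5.4 = 3.474138

3.474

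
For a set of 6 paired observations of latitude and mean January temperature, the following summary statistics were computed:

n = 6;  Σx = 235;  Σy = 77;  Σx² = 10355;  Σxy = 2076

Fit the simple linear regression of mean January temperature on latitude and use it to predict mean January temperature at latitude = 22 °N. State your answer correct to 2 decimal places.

26.85

Sxx = Σx² − (Σx)²/n = 10355 − 9204.166667 = 1150.833333
Sxy = Σxy − (Σx)(Σy)/n = 2076 − 3015.833333 = -939.833333
b = Sxy/Sxx = -939.833333/1150.833333 = -0.816655
a = ȳ − b·x̄ = 12.833333 − (-0.816655)·39.166667 = 44.818972
ŷ(22) = a + b·22 = 44.818972 + (-0.816655)·22 = 26.852571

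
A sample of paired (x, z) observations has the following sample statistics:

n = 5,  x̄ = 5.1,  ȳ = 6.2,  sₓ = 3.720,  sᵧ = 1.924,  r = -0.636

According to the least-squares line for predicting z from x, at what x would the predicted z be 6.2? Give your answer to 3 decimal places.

b = r · sᵧ/sₓ = -0.636 · 1.924/3.72 = -0.328942
a = ȳ − b·x̄ = 6.2 − (-0.328942)·5.1 = 7.877604
Set a + b·x = 6.2: x = (6.2 − 7.877604) / (-0.328942) = 5.1

5.100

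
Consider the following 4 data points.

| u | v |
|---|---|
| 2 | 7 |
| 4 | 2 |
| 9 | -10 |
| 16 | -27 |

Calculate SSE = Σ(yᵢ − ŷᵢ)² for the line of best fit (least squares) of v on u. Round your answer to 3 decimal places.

n = 4, Σx = 31, Σy = -28, Σxy = -500, Σx² = 357, Σy² = 882
Sxx = Σx² − (Σx)²/n = 357 − 240.25 = 116.75
Sxy = Σxy − (Σx)(Σy)/n = -500 − (-217) = -283
Syy = Σy² − (Σy)²/n = 882 − 196 = 686
b = Sxy/Sxx = -283/116.75 = -2.423983
SSE = Syy − b·Sxy = 686 − (-2.423983)·(-283) = 0.012848

0.013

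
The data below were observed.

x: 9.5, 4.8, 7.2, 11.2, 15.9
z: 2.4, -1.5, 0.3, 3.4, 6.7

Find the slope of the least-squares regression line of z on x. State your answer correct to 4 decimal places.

n = 5, Σx = 48.6, Σy = 11.3, Σxy = 162.37, Σx² = 543.38
Sxx = Σx² − (Σx)²/n = 543.38 − 472.392 = 70.988
Sxy = Σxy − (Σx)(Σy)/n = 162.37 − 109.836 = 52.534
b = Sxy/Sxx = 52.534/70.988 = 0.740041

0.7400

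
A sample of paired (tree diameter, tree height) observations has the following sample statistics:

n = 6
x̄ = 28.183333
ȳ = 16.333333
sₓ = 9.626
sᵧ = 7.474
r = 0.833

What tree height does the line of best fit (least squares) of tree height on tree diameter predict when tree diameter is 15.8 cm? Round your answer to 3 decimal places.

8.324

b = r · sᵧ/sₓ = 0.833 · 7.474/9.626 = 0.646774
a = ȳ − b·x̄ = 16.333333 − 0.646774·28.183333 = -1.894901
ŷ(15.8) = a + b·15.8 = -1.894901 + 0.646774·15.8 = 8.324121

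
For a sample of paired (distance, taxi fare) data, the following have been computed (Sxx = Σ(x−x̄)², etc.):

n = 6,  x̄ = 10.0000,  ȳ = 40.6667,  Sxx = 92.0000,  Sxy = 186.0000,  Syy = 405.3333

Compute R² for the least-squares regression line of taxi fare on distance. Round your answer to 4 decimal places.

0.9277

R² = Sxy²/(Sxx·Syy) = (186)²/(92·405.3333) = 0.927739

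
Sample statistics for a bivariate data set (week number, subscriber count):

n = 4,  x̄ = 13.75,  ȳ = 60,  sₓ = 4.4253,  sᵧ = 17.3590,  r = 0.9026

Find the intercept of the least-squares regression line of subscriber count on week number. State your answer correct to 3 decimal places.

11.317

b = r · sᵧ/sₓ = 0.9026 · 17.359/4.4253 = 3.540604
a = ȳ − b·x̄ = 60 − 3.540604·13.75 = 11.316700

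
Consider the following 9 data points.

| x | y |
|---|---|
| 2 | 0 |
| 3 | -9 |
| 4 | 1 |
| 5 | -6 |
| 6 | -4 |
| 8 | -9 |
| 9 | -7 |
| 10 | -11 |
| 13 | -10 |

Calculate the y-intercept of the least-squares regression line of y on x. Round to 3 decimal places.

-0.641

n = 9, Σx = 60, Σy = -55, Σxy = -452, Σx² = 504
Sxx = Σx² − (Σx)²/n = 504 − 400 = 104
Sxy = Σxy − (Σx)(Σy)/n = -452 − (-366.666667) = -85.333333
b = Sxy/Sxx = -85.333333/104 = -0.820513
a = ȳ − b·x̄ = -6.111111 − (-0.820513)·6.666667 = -0.641026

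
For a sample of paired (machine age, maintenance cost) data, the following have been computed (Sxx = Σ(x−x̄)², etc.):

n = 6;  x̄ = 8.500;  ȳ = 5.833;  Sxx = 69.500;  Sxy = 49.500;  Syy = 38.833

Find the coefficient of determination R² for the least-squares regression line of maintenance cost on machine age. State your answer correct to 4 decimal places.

0.9079

R² = Sxy²/(Sxx·Syy) = (49.5)²/(69.5·38.833) = 0.907872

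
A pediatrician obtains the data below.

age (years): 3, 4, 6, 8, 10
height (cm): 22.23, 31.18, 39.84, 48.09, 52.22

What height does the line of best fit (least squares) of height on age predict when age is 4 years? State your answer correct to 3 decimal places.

n = 5, Σx = 31, Σy = 193.56, Σxy = 1337.37, Σx² = 225
Sxx = Σx² − (Σx)²/n = 225 − 192.2 = 32.8
Sxy = Σxy − (Σx)(Σy)/n = 1337.37 − 1200.072 = 137.298
b = Sxy/Sxx = 137.298/32.8 = 4.185915
a = ȳ − b·x̄ = 38.712 − 4.185915·6.2 = 12.759329
ŷ(4) = a + b·4 = 12.759329 + 4.185915·4 = 29.502988

29.503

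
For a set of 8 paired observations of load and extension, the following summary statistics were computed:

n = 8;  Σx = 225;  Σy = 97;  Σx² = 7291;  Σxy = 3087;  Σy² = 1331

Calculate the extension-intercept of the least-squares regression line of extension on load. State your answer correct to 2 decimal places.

Sxx = Σx² − (Σx)²/n = 7291 − 6328.125 = 962.875
Sxy = Σxy − (Σx)(Σy)/n = 3087 − 2728.125 = 358.875
b = Sxy/Sxx = 358.875/962.875 = 0.372712
a = ȳ − b·x̄ = 12.125 − 0.372712·28.125 = 1.642477

1.64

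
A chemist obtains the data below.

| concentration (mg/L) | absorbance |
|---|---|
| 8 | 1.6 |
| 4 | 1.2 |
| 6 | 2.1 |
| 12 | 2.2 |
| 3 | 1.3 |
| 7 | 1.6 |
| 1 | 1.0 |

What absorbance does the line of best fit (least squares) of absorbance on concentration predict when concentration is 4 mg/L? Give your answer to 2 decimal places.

1.38

n = 7, Σx = 41, Σy = 11, Σxy = 72.7, Σx² = 319
Sxx = Σx² − (Σx)²/n = 319 − 240.142857 = 78.857143
Sxy = Σxy − (Σx)(Σy)/n = 72.7 − 64.428571 = 8.271429
b = Sxy/Sxx = 8.271429/78.857143 = 0.104891
a = ȳ − b·x̄ = 1.571429 − 0.104891·5.857143 = 0.957065
ŷ(4) = a + b·4 = 0.957065 + 0.104891·4 = 1.376630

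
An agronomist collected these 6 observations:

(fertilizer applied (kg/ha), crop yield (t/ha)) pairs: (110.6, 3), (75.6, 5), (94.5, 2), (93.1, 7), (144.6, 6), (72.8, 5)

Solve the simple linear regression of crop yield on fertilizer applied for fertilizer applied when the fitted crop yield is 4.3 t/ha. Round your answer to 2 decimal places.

n = 6, Σx = 591.2, Σy = 28, Σxy = 2782.1, Σx² = 61754.58
Sxx = Σx² − (Σx)²/n = 61754.58 − 58252.906667 = 3501.673333
Sxy = Σxy − (Σx)(Σy)/n = 2782.1 − 2758.933333 = 23.166667
b = Sxy/Sxx = 23.166667/3501.673333 = 0.006616
a = ȳ − b·x̄ = 4.666667 − 0.006616·98.533333 = 4.014782
Set a + b·x = 4.3: x = (4.3 − 4.014782) / 0.006616 = 43.111165

43.11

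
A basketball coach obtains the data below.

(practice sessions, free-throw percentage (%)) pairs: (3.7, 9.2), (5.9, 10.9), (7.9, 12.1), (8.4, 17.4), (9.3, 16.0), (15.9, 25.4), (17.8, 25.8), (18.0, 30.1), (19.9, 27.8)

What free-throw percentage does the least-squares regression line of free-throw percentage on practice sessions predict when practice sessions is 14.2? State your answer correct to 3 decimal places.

n = 9, Σx = 106.8, Σy = 174.7, Σxy = 2447.02, Σx² = 1557.62
Sxx = Σx² − (Σx)²/n = 1557.62 − 1267.36 = 290.26
Sxy = Σxy − (Σx)(Σy)/n = 2447.02 − 2073.106667 = 373.913333
b = Sxy/Sxx = 373.913333/290.26 = 1.288201
a = ȳ − b·x̄ = 19.411111 − 1.288201·11.866667 = 4.124455
ŷ(14.2) = a + b·14.2 = 4.124455 + 1.288201·14.2 = 22.416914

22.417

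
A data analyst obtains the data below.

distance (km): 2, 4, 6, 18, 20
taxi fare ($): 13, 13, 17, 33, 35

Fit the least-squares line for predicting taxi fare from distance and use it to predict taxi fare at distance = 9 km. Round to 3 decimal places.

n = 5, Σx = 50, Σy = 111, Σxy = 1474, Σx² = 780
Sxx = Σx² − (Σx)²/n = 780 − 500 = 280
Sxy = Σxy − (Σx)(Σy)/n = 1474 − 1110 = 364
b = Sxy/Sxx = 364/280 = 1.3
a = ȳ − b·x̄ = 22.2 − 1.3·10 = 9.2
ŷ(9) = a + b·9 = 9.2 + 1.3·9 = 20.9

20.900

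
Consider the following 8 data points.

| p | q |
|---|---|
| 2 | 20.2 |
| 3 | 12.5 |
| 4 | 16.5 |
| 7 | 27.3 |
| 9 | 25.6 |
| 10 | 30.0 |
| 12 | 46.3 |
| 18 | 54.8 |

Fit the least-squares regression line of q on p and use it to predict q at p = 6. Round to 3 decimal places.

23.672

n = 8, Σx = 65, Σy = 233.2, Σxy = 2407.4, Σx² = 727
Sxx = Σx² − (Σx)²/n = 727 − 528.125 = 198.875
Sxy = Σxy − (Σx)(Σy)/n = 2407.4 − 1894.75 = 512.65
b = Sxy/Sxx = 512.65/198.875 = 2.577750
a = ȳ − b·x̄ = 29.15 − 2.577750·8.125 = 8.205783
ŷ(6) = a + b·6 = 8.205783 + 2.577750·6 = 23.672282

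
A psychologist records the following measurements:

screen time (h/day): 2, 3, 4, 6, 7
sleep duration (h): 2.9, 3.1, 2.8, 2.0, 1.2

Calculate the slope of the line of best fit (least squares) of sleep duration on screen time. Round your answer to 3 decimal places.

-0.355

n = 5, Σx = 22, Σy = 12, Σxy = 46.7, Σx² = 114
Sxx = Σx² − (Σx)²/n = 114 − 96.8 = 17.2
Sxy = Σxy − (Σx)(Σy)/n = 46.7 − 52.8 = -6.1
b = Sxy/Sxx = -6.1/17.2 = -0.354651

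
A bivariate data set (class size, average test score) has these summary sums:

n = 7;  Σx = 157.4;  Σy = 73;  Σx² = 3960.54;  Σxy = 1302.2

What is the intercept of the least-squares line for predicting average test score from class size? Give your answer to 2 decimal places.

Sxx = Σx² − (Σx)²/n = 3960.54 − 3539.251429 = 421.288571
Sxy = Σxy − (Σx)(Σy)/n = 1302.2 − 1641.457143 = -339.257143
b = Sxy/Sxx = -339.257143/421.288571 = -0.805284
a = ȳ − b·x̄ = 10.428571 − (-0.805284)·22.485714 = 28.535968

28.54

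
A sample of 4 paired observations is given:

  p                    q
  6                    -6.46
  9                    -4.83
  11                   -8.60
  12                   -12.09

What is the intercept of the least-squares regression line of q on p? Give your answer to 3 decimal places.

0.193

n = 4, Σx = 38, Σy = -31.98, Σxy = -321.91, Σx² = 382
Sxx = Σx² − (Σx)²/n = 382 − 361 = 21
Sxy = Σxy − (Σx)(Σy)/n = -321.91 − (-303.81) = -18.1
b = Sxy/Sxx = -18.1/21 = -0.861905
a = ȳ − b·x̄ = -7.995 − (-0.861905)·9.5 = 0.193095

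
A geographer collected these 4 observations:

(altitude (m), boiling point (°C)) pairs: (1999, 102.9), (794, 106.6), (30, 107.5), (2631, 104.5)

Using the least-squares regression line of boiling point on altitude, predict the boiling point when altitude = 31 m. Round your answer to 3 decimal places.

n = 4, Σx = 5454, Σy = 421.5, Σxy = 568502, Σx² = 11549498
Sxx = Σx² − (Σx)²/n = 11549498 − 7436529 = 4112969
Sxy = Σxy − (Σx)(Σy)/n = 568502 − 574715.25 = -6213.25
b = Sxy/Sxx = -6213.25/4112969 = -0.001511
a = ȳ − b·x̄ = 105.375 − (-0.001511)·1363.5 = 107.434769
ŷ(31) = a + b·31 = 107.434769 + (-0.001511)·31 = 107.387939

107.388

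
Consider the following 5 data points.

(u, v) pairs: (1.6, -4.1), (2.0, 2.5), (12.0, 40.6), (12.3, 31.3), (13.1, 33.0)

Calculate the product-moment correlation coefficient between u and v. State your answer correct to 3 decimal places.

n = 5, Σx = 41, Σy = 103.3, Σxy = 1302.93, Σx² = 473.46, Σy² = 3740.11
Sxx = Σx² − (Σx)²/n = 473.46 − 336.2 = 137.26
Sxy = Σxy − (Σx)(Σy)/n = 1302.93 − 847.06 = 455.87
Syy = Σy² − (Σy)²/n = 3740.11 − 2134.178 = 1605.932
r = Sxy/√(Sxx·Syy) = 455.87/√(220430.22632) = 455.87/469.499975 = 0.970969

0.971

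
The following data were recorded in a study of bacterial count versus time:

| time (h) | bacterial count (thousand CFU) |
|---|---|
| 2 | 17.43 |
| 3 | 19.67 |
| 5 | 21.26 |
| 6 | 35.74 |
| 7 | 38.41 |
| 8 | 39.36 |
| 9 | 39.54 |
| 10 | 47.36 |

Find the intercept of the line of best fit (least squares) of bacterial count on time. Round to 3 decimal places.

8.640

n = 8, Σx = 50, Σy = 258.77, Σxy = 1827.82, Σx² = 368
Sxx = Σx² − (Σx)²/n = 368 − 312.5 = 55.5
Sxy = Σxy − (Σx)(Σy)/n = 1827.82 − 1617.3125 = 210.5075
b = Sxy/Sxx = 210.5075/55.5 = 3.792928
a = ȳ − b·x̄ = 32.34625 − 3.792928·6.25 = 8.640450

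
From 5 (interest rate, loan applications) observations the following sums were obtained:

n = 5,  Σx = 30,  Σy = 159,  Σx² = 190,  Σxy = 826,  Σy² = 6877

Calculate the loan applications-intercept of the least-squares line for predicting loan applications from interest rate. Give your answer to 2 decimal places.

108.60

Sxx = Σx² − (Σx)²/n = 190 − 180 = 10
Sxy = Σxy − (Σx)(Σy)/n = 826 − 954 = -128
b = Sxy/Sxx = -128/10 = -12.8
a = ȳ − b·x̄ = 31.8 − (-12.8)·6 = 108.6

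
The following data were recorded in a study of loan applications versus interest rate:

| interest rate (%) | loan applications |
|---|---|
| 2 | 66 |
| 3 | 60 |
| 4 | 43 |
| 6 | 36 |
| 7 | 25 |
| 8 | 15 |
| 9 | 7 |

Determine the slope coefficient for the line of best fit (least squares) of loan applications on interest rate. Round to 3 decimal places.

-8.295

n = 7, Σx = 39, Σy = 252, Σxy = 1058, Σx² = 259
Sxx = Σx² − (Σx)²/n = 259 − 217.285714 = 41.714286
Sxy = Σxy − (Σx)(Σy)/n = 1058 − 1404 = -346
b = Sxy/Sxx = -346/41.714286 = -8.294521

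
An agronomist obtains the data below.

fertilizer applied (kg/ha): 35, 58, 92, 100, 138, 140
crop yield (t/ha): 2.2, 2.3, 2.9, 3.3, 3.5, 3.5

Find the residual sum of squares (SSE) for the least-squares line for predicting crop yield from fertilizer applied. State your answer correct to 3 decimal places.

0.109

n = 6, Σx = 563, Σy = 17.7, Σxy = 1780.2, Σx² = 61697, Σy² = 53.93
Sxx = Σx² − (Σx)²/n = 61697 − 52828.166667 = 8868.833333
Sxy = Σxy − (Σx)(Σy)/n = 1780.2 − 1660.85 = 119.35
Syy = Σy² − (Σy)²/n = 53.93 − 52.215 = 1.715
b = Sxy/Sxx = 119.35/8868.833333 = 0.013457
SSE = Syy − b·Sxy = 1.715 − 0.013457·119.35 = 0.108879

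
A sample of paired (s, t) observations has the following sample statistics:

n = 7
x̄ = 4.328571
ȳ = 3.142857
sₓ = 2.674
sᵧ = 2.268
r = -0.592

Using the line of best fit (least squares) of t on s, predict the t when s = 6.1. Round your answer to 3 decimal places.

b = r · sᵧ/sₓ = -0.592 · 2.268/2.674 = -0.502115
a = ȳ − b·x̄ = 3.142857 − (-0.502115)·4.328571 = 5.316298
ŷ(6.1) = a + b·6.1 = 5.316298 + (-0.502115)·6.1 = 2.253396

2.253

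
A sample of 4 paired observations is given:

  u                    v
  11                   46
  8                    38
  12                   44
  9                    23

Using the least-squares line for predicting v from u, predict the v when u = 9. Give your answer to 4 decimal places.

n = 4, Σx = 40, Σy = 151, Σxy = 1545, Σx² = 410
Sxx = Σx² − (Σx)²/n = 410 − 400 = 10
Sxy = Σxy − (Σx)(Σy)/n = 1545 − 1510 = 35
b = Sxy/Sxx = 35/10 = 3.5
a = ȳ − b·x̄ = 37.75 − 3.5·10 = 2.75
ŷ(9) = a + b·9 = 2.75 + 3.5·9 = 34.25

34.2500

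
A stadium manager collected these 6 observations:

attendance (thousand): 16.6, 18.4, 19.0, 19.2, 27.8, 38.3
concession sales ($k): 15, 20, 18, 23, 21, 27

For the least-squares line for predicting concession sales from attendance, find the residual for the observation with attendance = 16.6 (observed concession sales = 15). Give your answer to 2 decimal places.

n = 6, Σx = 139.3, Σy = 124, Σxy = 3018.5, Σx² = 3583.49
Sxx = Σx² − (Σx)²/n = 3583.49 − 3234.081667 = 349.408333
Sxy = Σxy − (Σx)(Σy)/n = 3018.5 − 2878.866667 = 139.633333
b = Sxy/Sxx = 139.633333/349.408333 = 0.399628
a = ȳ − b·x̄ = 20.666667 − 0.399628·23.216667 = 11.388638
ŷ(16.6) = 11.388638 + 0.399628·16.6 = 18.022462
residual = y − ŷ = 15 − 18.022462 = -3.022462

-3.02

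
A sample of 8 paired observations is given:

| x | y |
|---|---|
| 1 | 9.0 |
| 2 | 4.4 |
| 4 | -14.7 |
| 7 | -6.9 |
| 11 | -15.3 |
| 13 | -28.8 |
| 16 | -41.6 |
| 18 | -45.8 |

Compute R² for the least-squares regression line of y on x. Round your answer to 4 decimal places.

n = 8, Σx = 72, Σy = -139.7, Σxy = -2122, Σx² = 940, Σy² = 5255.79
Sxx = Σx² − (Σx)²/n = 940 − 648 = 292
Sxy = Σxy − (Σx)(Σy)/n = -2122 − (-1257.3) = -864.7
Syy = Σy² − (Σy)²/n = 5255.79 − 2439.51125 = 2816.27875
R² = Sxy²/(Sxx·Syy) = (-864.7)²/(292·2816.27875) = 0.909227

0.9092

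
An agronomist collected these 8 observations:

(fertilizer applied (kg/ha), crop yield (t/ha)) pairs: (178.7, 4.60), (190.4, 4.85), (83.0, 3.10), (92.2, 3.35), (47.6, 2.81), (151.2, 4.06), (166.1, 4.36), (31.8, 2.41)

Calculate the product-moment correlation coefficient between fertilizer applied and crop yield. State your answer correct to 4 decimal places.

n = 8, Σx = 941, Σy = 29.54, Σxy = 3860.092, Σx² = 137303.34, Σy² = 114.7124
Sxx = Σx² − (Σx)²/n = 137303.34 − 110685.125 = 26618.215
Sxy = Σxy − (Σx)(Σy)/n = 3860.092 − 3474.6425 = 385.4495
Syy = Σy² − (Σy)²/n = 114.7124 − 109.07645 = 5.63595
r = Sxy/√(Sxx·Syy) = 385.4495/√(150018.928829) = 385.4495/387.322771 = 0.995164

0.9952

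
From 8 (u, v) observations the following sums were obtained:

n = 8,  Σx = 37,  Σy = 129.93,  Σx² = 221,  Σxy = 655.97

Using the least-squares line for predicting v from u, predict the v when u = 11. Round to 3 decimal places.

Sxx = Σx² − (Σx)²/n = 221 − 171.125 = 49.875
Sxy = Σxy − (Σx)(Σy)/n = 655.97 − 600.92625 = 55.04375
b = Sxy/Sxx = 55.04375/49.875 = 1.103634
a = ȳ − b·x̄ = 16.24125 − 1.103634·4.625 = 11.136942
ŷ(11) = a + b·11 = 11.136942 + 1.103634·11 = 23.276917

23.277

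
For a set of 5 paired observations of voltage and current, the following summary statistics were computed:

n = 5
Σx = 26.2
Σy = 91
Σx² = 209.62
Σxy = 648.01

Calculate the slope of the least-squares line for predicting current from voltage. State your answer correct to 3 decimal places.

2.366

Sxx = Σx² − (Σx)²/n = 209.62 − 137.288 = 72.332
Sxy = Σxy − (Σx)(Σy)/n = 648.01 − 476.84 = 171.17
b = Sxy/Sxx = 171.17/72.332 = 2.366449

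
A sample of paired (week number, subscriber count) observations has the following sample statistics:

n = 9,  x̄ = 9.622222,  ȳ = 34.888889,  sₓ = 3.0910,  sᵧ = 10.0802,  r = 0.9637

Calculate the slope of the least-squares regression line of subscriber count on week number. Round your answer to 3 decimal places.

3.143

b = r · sᵧ/sₓ = 0.9637 · 10.0802/3.091 = 3.142766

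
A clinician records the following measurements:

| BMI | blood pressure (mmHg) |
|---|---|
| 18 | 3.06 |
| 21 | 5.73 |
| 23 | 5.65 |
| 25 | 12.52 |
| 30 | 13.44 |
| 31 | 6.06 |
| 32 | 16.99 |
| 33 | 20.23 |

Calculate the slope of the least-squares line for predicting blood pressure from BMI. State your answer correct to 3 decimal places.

n = 8, Σx = 213, Σy = 83.68, Σxy = 2420.69, Σx² = 5893
Sxx = Σx² − (Σx)²/n = 5893 − 5671.125 = 221.875
Sxy = Σxy − (Σx)(Σy)/n = 2420.69 − 2227.98 = 192.71
b = Sxy/Sxx = 192.71/221.875 = 0.868552

0.869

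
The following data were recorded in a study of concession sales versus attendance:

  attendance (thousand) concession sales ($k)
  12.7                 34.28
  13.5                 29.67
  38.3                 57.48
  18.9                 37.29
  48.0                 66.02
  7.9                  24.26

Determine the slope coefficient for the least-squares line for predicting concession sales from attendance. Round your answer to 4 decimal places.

1.0168

n = 6, Σx = 139.3, Σy = 249, Σxy = 7102.78, Σx² = 4534.05
Sxx = Σx² − (Σx)²/n = 4534.05 − 3234.081667 = 1299.968333
Sxy = Σxy − (Σx)(Σy)/n = 7102.78 − 5780.95 = 1321.83
b = Sxy/Sxx = 1321.83/1299.968333 = 1.016817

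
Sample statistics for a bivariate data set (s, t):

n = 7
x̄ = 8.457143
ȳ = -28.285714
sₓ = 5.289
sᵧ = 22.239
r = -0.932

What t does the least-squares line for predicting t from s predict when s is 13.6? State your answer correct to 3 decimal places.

-48.440

b = r · sᵧ/sₓ = -0.932 · 22.239/5.289 = -3.918841
a = ȳ − b·x̄ = -28.285714 − (-3.918841)·8.457143 = 4.856481
ŷ(13.6) = a + b·13.6 = 4.856481 + (-3.918841)·13.6 = -48.439751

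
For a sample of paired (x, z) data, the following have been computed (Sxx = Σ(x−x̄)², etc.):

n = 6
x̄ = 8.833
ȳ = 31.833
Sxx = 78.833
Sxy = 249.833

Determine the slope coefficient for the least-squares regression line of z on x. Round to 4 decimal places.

b = Sxy/Sxx = 249.833/78.833 = 3.169142

3.1691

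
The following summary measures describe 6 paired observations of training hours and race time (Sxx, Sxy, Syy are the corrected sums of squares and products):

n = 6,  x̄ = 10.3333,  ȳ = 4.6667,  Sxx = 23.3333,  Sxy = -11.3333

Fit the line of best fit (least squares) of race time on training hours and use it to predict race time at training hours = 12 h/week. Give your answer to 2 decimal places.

3.86

b = Sxy/Sxx = -11.3333/23.3333 = -0.485714
a = ȳ − b·x̄ = 4.6667 − (-0.485714)·10.3333 = 9.685724
ŷ(12) = a + b·12 = 9.685724 + (-0.485714)·12 = 3.857161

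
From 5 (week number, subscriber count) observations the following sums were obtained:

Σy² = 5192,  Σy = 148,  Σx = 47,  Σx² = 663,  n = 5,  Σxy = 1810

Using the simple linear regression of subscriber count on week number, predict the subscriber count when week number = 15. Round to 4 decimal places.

40.2025

Sxx = Σx² − (Σx)²/n = 663 − 441.8 = 221.2
Sxy = Σxy − (Σx)(Σy)/n = 1810 − 1391.2 = 418.8
b = Sxy/Sxx = 418.8/221.2 = 1.893309
a = ȳ − b·x̄ = 29.6 − 1.893309·9.4 = 11.802893
ŷ(15) = a + b·15 = 11.802893 + 1.893309·15 = 40.202532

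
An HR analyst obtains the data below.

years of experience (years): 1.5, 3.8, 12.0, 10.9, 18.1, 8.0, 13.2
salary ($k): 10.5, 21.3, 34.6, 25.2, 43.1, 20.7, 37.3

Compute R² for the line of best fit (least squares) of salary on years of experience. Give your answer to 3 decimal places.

0.898

n = 7, Σx = 67.5, Σy = 192.7, Σxy = 2224.64, Σx² = 845.35, Σy² = 6073.53
Sxx = Σx² − (Σx)²/n = 845.35 − 650.892857 = 194.457143
Sxy = Σxy − (Σx)(Σy)/n = 2224.64 − 1858.178571 = 366.461429
Syy = Σy² − (Σy)²/n = 6073.53 − 5304.755714 = 768.774286
R² = Sxy²/(Sxx·Syy) = (366.461429)²/(194.457143·768.774286) = 0.898326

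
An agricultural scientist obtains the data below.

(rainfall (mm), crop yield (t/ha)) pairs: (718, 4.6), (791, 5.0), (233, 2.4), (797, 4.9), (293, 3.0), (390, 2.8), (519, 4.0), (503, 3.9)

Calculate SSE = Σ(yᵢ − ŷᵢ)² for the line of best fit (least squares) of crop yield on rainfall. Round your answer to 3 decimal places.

n = 8, Σx = 4244, Σy = 30.6, Σxy = 17731, Σx² = 2591022, Σy² = 123.98
Sxx = Σx² − (Σx)²/n = 2591022 − 2251442 = 339580
Sxy = Σxy − (Σx)(Σy)/n = 17731 − 16233.3 = 1497.7
Syy = Σy² − (Σy)²/n = 123.98 − 117.045 = 6.935
b = Sxy/Sxx = 1497.7/339580 = 0.004410
SSE = Syy − b·Sxy = 6.935 − 0.004410·1497.7 = 0.329472

0.329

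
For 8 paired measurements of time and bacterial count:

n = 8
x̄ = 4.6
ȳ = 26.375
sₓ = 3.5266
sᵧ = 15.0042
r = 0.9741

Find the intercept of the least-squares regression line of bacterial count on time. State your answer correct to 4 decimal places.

b = r · sᵧ/sₓ = 0.9741 · 15.0042/3.5266 = 4.144386
a = ȳ − b·x̄ = 26.375 − 4.144386·4.6 = 7.310825

7.3108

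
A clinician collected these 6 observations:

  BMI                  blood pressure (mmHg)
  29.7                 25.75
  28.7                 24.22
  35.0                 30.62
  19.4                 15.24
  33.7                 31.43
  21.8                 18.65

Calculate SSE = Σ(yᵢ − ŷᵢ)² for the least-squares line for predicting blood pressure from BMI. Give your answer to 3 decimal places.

n = 6, Σx = 168.3, Σy = 145.91, Σxy = 4293.006, Σx² = 4918.07, Σy² = 3755.1803
Sxx = Σx² − (Σx)²/n = 4918.07 − 4720.815 = 197.255
Sxy = Σxy − (Σx)(Σy)/n = 4293.006 − 4092.7755 = 200.2305
Syy = Σy² − (Σy)²/n = 3755.1803 − 3548.288017 = 206.892283
b = Sxy/Sxx = 200.2305/197.255 = 1.015085
SSE = Syy − b·Sxy = 206.892283 − 1.015085·200.2305 = 3.641399

3.641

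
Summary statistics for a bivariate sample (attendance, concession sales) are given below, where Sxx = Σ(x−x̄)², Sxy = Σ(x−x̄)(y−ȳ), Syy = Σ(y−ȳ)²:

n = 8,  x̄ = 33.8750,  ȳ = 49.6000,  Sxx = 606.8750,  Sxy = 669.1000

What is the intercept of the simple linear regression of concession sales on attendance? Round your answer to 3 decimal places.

12.252

b = Sxy/Sxx = 669.1/606.875 = 1.102533
a = ȳ − b·x̄ = 49.6 − 1.102533·33.875 = 12.251679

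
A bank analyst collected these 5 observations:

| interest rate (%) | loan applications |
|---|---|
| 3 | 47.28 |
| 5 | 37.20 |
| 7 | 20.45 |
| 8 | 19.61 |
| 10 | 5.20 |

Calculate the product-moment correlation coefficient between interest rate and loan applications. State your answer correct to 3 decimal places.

n = 5, Σx = 33, Σy = 129.74, Σxy = 679.87, Σx² = 247, Σy² = 4449.033
Sxx = Σx² − (Σx)²/n = 247 − 217.8 = 29.2
Sxy = Σxy − (Σx)(Σy)/n = 679.87 − 856.284 = -176.414
Syy = Σy² − (Σy)²/n = 4449.033 − 3366.49352 = 1082.53948
r = Sxy/√(Sxx·Syy) = -176.414/√(31610.152816) = -176.414/177.792443 = -0.992247

-0.992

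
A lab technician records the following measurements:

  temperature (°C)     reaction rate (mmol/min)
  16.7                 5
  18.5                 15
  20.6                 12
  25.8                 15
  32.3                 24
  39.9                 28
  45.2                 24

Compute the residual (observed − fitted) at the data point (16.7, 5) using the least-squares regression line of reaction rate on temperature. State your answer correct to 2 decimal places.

-4.95

n = 7, Σx = 199, Σy = 123, Σxy = 3972.4, Σx² = 6389.48
Sxx = Σx² − (Σx)²/n = 6389.48 − 5657.285714 = 732.194286
Sxy = Σxy − (Σx)(Σy)/n = 3972.4 − 3496.714286 = 475.685714
b = Sxy/Sxx = 475.685714/732.194286 = 0.649671
a = ȳ − b·x̄ = 17.571429 − 0.649671·28.428571 = -0.897802
ŷ(16.7) = -0.897802 + 0.649671·16.7 = 9.951711
residual = y − ŷ = 5 − 9.951711 = -4.951711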